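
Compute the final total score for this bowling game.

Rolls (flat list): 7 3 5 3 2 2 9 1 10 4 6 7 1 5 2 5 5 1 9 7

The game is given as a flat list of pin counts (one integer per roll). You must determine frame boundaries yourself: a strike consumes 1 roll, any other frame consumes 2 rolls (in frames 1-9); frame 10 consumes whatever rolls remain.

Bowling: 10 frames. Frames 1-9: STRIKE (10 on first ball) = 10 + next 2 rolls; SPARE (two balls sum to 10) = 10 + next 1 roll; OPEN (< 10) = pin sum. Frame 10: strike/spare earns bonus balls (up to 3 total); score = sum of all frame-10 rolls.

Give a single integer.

Answer: 127

Derivation:
Frame 1: SPARE (7+3=10). 10 + next roll (5) = 15. Cumulative: 15
Frame 2: OPEN (5+3=8). Cumulative: 23
Frame 3: OPEN (2+2=4). Cumulative: 27
Frame 4: SPARE (9+1=10). 10 + next roll (10) = 20. Cumulative: 47
Frame 5: STRIKE. 10 + next two rolls (4+6) = 20. Cumulative: 67
Frame 6: SPARE (4+6=10). 10 + next roll (7) = 17. Cumulative: 84
Frame 7: OPEN (7+1=8). Cumulative: 92
Frame 8: OPEN (5+2=7). Cumulative: 99
Frame 9: SPARE (5+5=10). 10 + next roll (1) = 11. Cumulative: 110
Frame 10: SPARE. Sum of all frame-10 rolls (1+9+7) = 17. Cumulative: 127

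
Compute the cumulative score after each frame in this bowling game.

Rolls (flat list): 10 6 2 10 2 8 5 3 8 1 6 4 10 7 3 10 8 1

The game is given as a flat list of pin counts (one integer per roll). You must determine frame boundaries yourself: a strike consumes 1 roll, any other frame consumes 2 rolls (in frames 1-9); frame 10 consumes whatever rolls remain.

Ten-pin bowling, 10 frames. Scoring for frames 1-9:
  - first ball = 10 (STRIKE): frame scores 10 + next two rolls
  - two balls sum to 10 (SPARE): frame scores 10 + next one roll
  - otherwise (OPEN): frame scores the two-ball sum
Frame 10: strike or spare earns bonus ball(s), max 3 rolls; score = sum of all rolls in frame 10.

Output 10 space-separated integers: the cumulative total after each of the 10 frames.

Answer: 18 26 46 61 69 78 98 118 138 157

Derivation:
Frame 1: STRIKE. 10 + next two rolls (6+2) = 18. Cumulative: 18
Frame 2: OPEN (6+2=8). Cumulative: 26
Frame 3: STRIKE. 10 + next two rolls (2+8) = 20. Cumulative: 46
Frame 4: SPARE (2+8=10). 10 + next roll (5) = 15. Cumulative: 61
Frame 5: OPEN (5+3=8). Cumulative: 69
Frame 6: OPEN (8+1=9). Cumulative: 78
Frame 7: SPARE (6+4=10). 10 + next roll (10) = 20. Cumulative: 98
Frame 8: STRIKE. 10 + next two rolls (7+3) = 20. Cumulative: 118
Frame 9: SPARE (7+3=10). 10 + next roll (10) = 20. Cumulative: 138
Frame 10: STRIKE. Sum of all frame-10 rolls (10+8+1) = 19. Cumulative: 157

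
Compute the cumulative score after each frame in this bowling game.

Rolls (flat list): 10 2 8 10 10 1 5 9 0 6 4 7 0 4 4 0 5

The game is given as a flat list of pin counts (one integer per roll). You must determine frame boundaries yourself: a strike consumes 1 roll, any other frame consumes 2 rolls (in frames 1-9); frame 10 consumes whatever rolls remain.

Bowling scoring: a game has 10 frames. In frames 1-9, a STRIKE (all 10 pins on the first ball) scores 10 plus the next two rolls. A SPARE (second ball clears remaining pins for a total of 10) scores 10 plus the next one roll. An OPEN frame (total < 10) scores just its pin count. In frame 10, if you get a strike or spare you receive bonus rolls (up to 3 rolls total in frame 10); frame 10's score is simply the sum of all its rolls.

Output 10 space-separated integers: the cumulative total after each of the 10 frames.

Answer: 20 40 61 77 83 92 109 116 124 129

Derivation:
Frame 1: STRIKE. 10 + next two rolls (2+8) = 20. Cumulative: 20
Frame 2: SPARE (2+8=10). 10 + next roll (10) = 20. Cumulative: 40
Frame 3: STRIKE. 10 + next two rolls (10+1) = 21. Cumulative: 61
Frame 4: STRIKE. 10 + next two rolls (1+5) = 16. Cumulative: 77
Frame 5: OPEN (1+5=6). Cumulative: 83
Frame 6: OPEN (9+0=9). Cumulative: 92
Frame 7: SPARE (6+4=10). 10 + next roll (7) = 17. Cumulative: 109
Frame 8: OPEN (7+0=7). Cumulative: 116
Frame 9: OPEN (4+4=8). Cumulative: 124
Frame 10: OPEN. Sum of all frame-10 rolls (0+5) = 5. Cumulative: 129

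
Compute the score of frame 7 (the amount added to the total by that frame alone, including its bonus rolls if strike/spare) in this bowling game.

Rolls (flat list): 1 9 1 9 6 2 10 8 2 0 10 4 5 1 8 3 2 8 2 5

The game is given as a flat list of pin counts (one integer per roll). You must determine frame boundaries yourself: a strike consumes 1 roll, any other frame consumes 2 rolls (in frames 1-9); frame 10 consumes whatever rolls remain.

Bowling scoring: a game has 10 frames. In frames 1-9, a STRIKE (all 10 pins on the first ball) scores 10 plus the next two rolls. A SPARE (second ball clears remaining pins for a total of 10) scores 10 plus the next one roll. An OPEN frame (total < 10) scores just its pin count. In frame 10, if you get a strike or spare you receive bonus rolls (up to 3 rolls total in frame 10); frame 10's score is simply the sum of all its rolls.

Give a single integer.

Answer: 9

Derivation:
Frame 1: SPARE (1+9=10). 10 + next roll (1) = 11. Cumulative: 11
Frame 2: SPARE (1+9=10). 10 + next roll (6) = 16. Cumulative: 27
Frame 3: OPEN (6+2=8). Cumulative: 35
Frame 4: STRIKE. 10 + next two rolls (8+2) = 20. Cumulative: 55
Frame 5: SPARE (8+2=10). 10 + next roll (0) = 10. Cumulative: 65
Frame 6: SPARE (0+10=10). 10 + next roll (4) = 14. Cumulative: 79
Frame 7: OPEN (4+5=9). Cumulative: 88
Frame 8: OPEN (1+8=9). Cumulative: 97
Frame 9: OPEN (3+2=5). Cumulative: 102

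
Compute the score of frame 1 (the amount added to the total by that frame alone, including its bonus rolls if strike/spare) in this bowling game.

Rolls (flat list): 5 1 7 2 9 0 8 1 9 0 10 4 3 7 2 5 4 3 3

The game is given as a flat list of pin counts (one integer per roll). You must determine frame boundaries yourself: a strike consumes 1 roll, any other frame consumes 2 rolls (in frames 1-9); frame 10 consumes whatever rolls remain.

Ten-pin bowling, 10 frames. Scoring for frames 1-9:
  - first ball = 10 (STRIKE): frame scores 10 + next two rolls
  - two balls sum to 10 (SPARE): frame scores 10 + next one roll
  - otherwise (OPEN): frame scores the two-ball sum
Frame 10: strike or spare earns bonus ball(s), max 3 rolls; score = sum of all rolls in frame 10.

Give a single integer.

Frame 1: OPEN (5+1=6). Cumulative: 6
Frame 2: OPEN (7+2=9). Cumulative: 15
Frame 3: OPEN (9+0=9). Cumulative: 24

Answer: 6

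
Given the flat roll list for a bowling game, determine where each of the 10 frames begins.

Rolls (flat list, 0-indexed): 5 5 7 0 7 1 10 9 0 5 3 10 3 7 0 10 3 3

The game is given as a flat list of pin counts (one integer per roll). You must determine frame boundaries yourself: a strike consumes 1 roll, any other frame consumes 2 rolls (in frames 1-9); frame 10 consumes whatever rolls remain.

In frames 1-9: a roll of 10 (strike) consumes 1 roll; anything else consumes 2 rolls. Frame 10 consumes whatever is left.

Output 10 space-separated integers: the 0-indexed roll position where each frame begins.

Answer: 0 2 4 6 7 9 11 12 14 16

Derivation:
Frame 1 starts at roll index 0: rolls=5,5 (sum=10), consumes 2 rolls
Frame 2 starts at roll index 2: rolls=7,0 (sum=7), consumes 2 rolls
Frame 3 starts at roll index 4: rolls=7,1 (sum=8), consumes 2 rolls
Frame 4 starts at roll index 6: roll=10 (strike), consumes 1 roll
Frame 5 starts at roll index 7: rolls=9,0 (sum=9), consumes 2 rolls
Frame 6 starts at roll index 9: rolls=5,3 (sum=8), consumes 2 rolls
Frame 7 starts at roll index 11: roll=10 (strike), consumes 1 roll
Frame 8 starts at roll index 12: rolls=3,7 (sum=10), consumes 2 rolls
Frame 9 starts at roll index 14: rolls=0,10 (sum=10), consumes 2 rolls
Frame 10 starts at roll index 16: 2 remaining rolls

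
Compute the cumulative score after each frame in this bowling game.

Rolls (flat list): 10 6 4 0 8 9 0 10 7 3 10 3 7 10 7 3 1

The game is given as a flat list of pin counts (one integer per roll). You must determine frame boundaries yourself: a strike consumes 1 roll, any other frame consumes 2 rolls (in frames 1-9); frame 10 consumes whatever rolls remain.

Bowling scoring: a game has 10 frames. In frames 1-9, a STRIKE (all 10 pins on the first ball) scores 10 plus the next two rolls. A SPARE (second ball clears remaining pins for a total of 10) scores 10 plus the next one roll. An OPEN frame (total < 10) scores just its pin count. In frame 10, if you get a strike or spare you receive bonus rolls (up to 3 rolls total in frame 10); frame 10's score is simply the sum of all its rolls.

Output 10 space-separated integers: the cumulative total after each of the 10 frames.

Answer: 20 30 38 47 67 87 107 127 147 158

Derivation:
Frame 1: STRIKE. 10 + next two rolls (6+4) = 20. Cumulative: 20
Frame 2: SPARE (6+4=10). 10 + next roll (0) = 10. Cumulative: 30
Frame 3: OPEN (0+8=8). Cumulative: 38
Frame 4: OPEN (9+0=9). Cumulative: 47
Frame 5: STRIKE. 10 + next two rolls (7+3) = 20. Cumulative: 67
Frame 6: SPARE (7+3=10). 10 + next roll (10) = 20. Cumulative: 87
Frame 7: STRIKE. 10 + next two rolls (3+7) = 20. Cumulative: 107
Frame 8: SPARE (3+7=10). 10 + next roll (10) = 20. Cumulative: 127
Frame 9: STRIKE. 10 + next two rolls (7+3) = 20. Cumulative: 147
Frame 10: SPARE. Sum of all frame-10 rolls (7+3+1) = 11. Cumulative: 158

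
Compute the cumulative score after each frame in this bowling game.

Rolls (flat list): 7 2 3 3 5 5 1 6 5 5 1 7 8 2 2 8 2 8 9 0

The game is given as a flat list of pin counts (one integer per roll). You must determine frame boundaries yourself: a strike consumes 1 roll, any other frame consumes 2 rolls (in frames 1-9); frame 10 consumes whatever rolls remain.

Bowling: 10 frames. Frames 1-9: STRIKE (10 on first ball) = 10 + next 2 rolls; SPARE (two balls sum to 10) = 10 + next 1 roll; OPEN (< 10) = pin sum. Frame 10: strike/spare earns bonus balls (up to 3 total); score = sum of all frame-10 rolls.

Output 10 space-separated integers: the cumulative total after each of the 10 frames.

Answer: 9 15 26 33 44 52 64 76 95 104

Derivation:
Frame 1: OPEN (7+2=9). Cumulative: 9
Frame 2: OPEN (3+3=6). Cumulative: 15
Frame 3: SPARE (5+5=10). 10 + next roll (1) = 11. Cumulative: 26
Frame 4: OPEN (1+6=7). Cumulative: 33
Frame 5: SPARE (5+5=10). 10 + next roll (1) = 11. Cumulative: 44
Frame 6: OPEN (1+7=8). Cumulative: 52
Frame 7: SPARE (8+2=10). 10 + next roll (2) = 12. Cumulative: 64
Frame 8: SPARE (2+8=10). 10 + next roll (2) = 12. Cumulative: 76
Frame 9: SPARE (2+8=10). 10 + next roll (9) = 19. Cumulative: 95
Frame 10: OPEN. Sum of all frame-10 rolls (9+0) = 9. Cumulative: 104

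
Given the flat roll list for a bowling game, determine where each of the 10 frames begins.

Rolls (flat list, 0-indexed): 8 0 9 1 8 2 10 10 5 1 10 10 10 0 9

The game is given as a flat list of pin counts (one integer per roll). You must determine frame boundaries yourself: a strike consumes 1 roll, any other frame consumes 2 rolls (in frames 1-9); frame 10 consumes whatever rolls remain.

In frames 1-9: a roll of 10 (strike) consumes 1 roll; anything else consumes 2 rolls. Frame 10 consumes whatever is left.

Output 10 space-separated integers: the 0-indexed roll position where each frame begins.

Frame 1 starts at roll index 0: rolls=8,0 (sum=8), consumes 2 rolls
Frame 2 starts at roll index 2: rolls=9,1 (sum=10), consumes 2 rolls
Frame 3 starts at roll index 4: rolls=8,2 (sum=10), consumes 2 rolls
Frame 4 starts at roll index 6: roll=10 (strike), consumes 1 roll
Frame 5 starts at roll index 7: roll=10 (strike), consumes 1 roll
Frame 6 starts at roll index 8: rolls=5,1 (sum=6), consumes 2 rolls
Frame 7 starts at roll index 10: roll=10 (strike), consumes 1 roll
Frame 8 starts at roll index 11: roll=10 (strike), consumes 1 roll
Frame 9 starts at roll index 12: roll=10 (strike), consumes 1 roll
Frame 10 starts at roll index 13: 2 remaining rolls

Answer: 0 2 4 6 7 8 10 11 12 13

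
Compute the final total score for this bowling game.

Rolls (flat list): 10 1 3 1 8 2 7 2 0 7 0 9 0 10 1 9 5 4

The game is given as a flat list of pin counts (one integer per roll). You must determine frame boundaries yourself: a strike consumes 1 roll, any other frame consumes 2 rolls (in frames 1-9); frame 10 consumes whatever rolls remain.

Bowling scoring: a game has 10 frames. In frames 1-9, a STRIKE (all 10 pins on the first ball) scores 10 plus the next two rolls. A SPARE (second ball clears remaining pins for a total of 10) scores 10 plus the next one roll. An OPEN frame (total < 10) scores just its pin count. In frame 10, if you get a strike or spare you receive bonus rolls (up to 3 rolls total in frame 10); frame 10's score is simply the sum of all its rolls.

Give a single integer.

Frame 1: STRIKE. 10 + next two rolls (1+3) = 14. Cumulative: 14
Frame 2: OPEN (1+3=4). Cumulative: 18
Frame 3: OPEN (1+8=9). Cumulative: 27
Frame 4: OPEN (2+7=9). Cumulative: 36
Frame 5: OPEN (2+0=2). Cumulative: 38
Frame 6: OPEN (7+0=7). Cumulative: 45
Frame 7: OPEN (9+0=9). Cumulative: 54
Frame 8: STRIKE. 10 + next two rolls (1+9) = 20. Cumulative: 74
Frame 9: SPARE (1+9=10). 10 + next roll (5) = 15. Cumulative: 89
Frame 10: OPEN. Sum of all frame-10 rolls (5+4) = 9. Cumulative: 98

Answer: 98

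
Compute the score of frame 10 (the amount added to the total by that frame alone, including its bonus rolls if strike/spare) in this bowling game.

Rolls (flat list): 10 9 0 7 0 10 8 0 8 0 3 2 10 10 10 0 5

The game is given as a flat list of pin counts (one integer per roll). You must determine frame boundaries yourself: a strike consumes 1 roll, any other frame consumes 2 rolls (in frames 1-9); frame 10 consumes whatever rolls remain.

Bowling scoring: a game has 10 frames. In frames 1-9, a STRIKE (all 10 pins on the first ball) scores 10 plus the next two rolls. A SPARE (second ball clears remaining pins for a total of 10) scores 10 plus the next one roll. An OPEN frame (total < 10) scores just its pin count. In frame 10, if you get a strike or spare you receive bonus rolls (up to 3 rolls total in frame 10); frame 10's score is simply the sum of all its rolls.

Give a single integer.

Frame 1: STRIKE. 10 + next two rolls (9+0) = 19. Cumulative: 19
Frame 2: OPEN (9+0=9). Cumulative: 28
Frame 3: OPEN (7+0=7). Cumulative: 35
Frame 4: STRIKE. 10 + next two rolls (8+0) = 18. Cumulative: 53
Frame 5: OPEN (8+0=8). Cumulative: 61
Frame 6: OPEN (8+0=8). Cumulative: 69
Frame 7: OPEN (3+2=5). Cumulative: 74
Frame 8: STRIKE. 10 + next two rolls (10+10) = 30. Cumulative: 104
Frame 9: STRIKE. 10 + next two rolls (10+0) = 20. Cumulative: 124
Frame 10: STRIKE. Sum of all frame-10 rolls (10+0+5) = 15. Cumulative: 139

Answer: 15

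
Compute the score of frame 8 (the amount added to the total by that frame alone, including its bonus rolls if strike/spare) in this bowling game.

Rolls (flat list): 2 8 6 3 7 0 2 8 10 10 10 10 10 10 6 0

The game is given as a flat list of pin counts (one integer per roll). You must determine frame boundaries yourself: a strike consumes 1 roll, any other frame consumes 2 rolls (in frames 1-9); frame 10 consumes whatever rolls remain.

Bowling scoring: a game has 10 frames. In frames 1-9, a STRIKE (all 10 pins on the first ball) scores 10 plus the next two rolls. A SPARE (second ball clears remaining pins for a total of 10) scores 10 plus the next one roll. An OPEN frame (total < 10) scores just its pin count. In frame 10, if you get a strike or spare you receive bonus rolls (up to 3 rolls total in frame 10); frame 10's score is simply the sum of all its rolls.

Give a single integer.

Frame 1: SPARE (2+8=10). 10 + next roll (6) = 16. Cumulative: 16
Frame 2: OPEN (6+3=9). Cumulative: 25
Frame 3: OPEN (7+0=7). Cumulative: 32
Frame 4: SPARE (2+8=10). 10 + next roll (10) = 20. Cumulative: 52
Frame 5: STRIKE. 10 + next two rolls (10+10) = 30. Cumulative: 82
Frame 6: STRIKE. 10 + next two rolls (10+10) = 30. Cumulative: 112
Frame 7: STRIKE. 10 + next two rolls (10+10) = 30. Cumulative: 142
Frame 8: STRIKE. 10 + next two rolls (10+10) = 30. Cumulative: 172
Frame 9: STRIKE. 10 + next two rolls (10+6) = 26. Cumulative: 198
Frame 10: STRIKE. Sum of all frame-10 rolls (10+6+0) = 16. Cumulative: 214

Answer: 30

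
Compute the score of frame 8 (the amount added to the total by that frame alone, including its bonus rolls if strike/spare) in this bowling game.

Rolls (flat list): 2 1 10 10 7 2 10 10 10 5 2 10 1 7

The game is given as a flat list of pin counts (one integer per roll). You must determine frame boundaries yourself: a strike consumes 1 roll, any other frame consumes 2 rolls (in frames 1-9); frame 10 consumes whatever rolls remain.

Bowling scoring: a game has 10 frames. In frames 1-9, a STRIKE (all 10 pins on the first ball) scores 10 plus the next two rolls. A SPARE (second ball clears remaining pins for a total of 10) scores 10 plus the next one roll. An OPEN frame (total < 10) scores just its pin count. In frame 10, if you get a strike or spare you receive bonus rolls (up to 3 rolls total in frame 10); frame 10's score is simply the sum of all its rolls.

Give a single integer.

Frame 1: OPEN (2+1=3). Cumulative: 3
Frame 2: STRIKE. 10 + next two rolls (10+7) = 27. Cumulative: 30
Frame 3: STRIKE. 10 + next two rolls (7+2) = 19. Cumulative: 49
Frame 4: OPEN (7+2=9). Cumulative: 58
Frame 5: STRIKE. 10 + next two rolls (10+10) = 30. Cumulative: 88
Frame 6: STRIKE. 10 + next two rolls (10+5) = 25. Cumulative: 113
Frame 7: STRIKE. 10 + next two rolls (5+2) = 17. Cumulative: 130
Frame 8: OPEN (5+2=7). Cumulative: 137
Frame 9: STRIKE. 10 + next two rolls (1+7) = 18. Cumulative: 155
Frame 10: OPEN. Sum of all frame-10 rolls (1+7) = 8. Cumulative: 163

Answer: 7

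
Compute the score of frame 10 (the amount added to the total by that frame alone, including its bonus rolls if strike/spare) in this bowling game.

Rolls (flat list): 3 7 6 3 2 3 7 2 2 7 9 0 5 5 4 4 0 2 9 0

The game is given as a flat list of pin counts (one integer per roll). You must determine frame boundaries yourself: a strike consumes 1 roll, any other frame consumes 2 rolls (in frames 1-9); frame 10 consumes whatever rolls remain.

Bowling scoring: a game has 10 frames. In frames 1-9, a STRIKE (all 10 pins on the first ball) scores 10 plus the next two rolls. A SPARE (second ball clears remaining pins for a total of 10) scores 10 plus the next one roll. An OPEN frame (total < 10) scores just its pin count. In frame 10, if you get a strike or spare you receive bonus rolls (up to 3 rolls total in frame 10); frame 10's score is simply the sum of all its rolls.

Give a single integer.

Frame 1: SPARE (3+7=10). 10 + next roll (6) = 16. Cumulative: 16
Frame 2: OPEN (6+3=9). Cumulative: 25
Frame 3: OPEN (2+3=5). Cumulative: 30
Frame 4: OPEN (7+2=9). Cumulative: 39
Frame 5: OPEN (2+7=9). Cumulative: 48
Frame 6: OPEN (9+0=9). Cumulative: 57
Frame 7: SPARE (5+5=10). 10 + next roll (4) = 14. Cumulative: 71
Frame 8: OPEN (4+4=8). Cumulative: 79
Frame 9: OPEN (0+2=2). Cumulative: 81
Frame 10: OPEN. Sum of all frame-10 rolls (9+0) = 9. Cumulative: 90

Answer: 9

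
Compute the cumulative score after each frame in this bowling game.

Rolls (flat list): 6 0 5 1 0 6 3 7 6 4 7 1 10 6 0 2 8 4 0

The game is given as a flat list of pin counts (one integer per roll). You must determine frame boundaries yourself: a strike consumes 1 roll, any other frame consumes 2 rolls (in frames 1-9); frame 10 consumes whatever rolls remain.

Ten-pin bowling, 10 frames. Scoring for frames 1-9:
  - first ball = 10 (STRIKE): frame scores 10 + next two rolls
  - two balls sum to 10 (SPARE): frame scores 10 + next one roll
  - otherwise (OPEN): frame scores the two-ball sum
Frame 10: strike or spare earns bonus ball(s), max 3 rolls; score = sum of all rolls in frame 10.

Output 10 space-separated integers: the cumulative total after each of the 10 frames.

Answer: 6 12 18 34 51 59 75 81 95 99

Derivation:
Frame 1: OPEN (6+0=6). Cumulative: 6
Frame 2: OPEN (5+1=6). Cumulative: 12
Frame 3: OPEN (0+6=6). Cumulative: 18
Frame 4: SPARE (3+7=10). 10 + next roll (6) = 16. Cumulative: 34
Frame 5: SPARE (6+4=10). 10 + next roll (7) = 17. Cumulative: 51
Frame 6: OPEN (7+1=8). Cumulative: 59
Frame 7: STRIKE. 10 + next two rolls (6+0) = 16. Cumulative: 75
Frame 8: OPEN (6+0=6). Cumulative: 81
Frame 9: SPARE (2+8=10). 10 + next roll (4) = 14. Cumulative: 95
Frame 10: OPEN. Sum of all frame-10 rolls (4+0) = 4. Cumulative: 99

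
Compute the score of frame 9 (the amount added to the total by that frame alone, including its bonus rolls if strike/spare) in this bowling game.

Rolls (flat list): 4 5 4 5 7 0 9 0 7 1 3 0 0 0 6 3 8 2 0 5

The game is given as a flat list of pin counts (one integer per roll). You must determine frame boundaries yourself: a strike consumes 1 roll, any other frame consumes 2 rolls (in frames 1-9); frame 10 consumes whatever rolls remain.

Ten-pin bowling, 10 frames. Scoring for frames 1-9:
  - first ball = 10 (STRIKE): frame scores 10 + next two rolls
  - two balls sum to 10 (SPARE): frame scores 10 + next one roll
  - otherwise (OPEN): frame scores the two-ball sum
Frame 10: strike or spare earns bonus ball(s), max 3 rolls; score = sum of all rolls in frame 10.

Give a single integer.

Frame 1: OPEN (4+5=9). Cumulative: 9
Frame 2: OPEN (4+5=9). Cumulative: 18
Frame 3: OPEN (7+0=7). Cumulative: 25
Frame 4: OPEN (9+0=9). Cumulative: 34
Frame 5: OPEN (7+1=8). Cumulative: 42
Frame 6: OPEN (3+0=3). Cumulative: 45
Frame 7: OPEN (0+0=0). Cumulative: 45
Frame 8: OPEN (6+3=9). Cumulative: 54
Frame 9: SPARE (8+2=10). 10 + next roll (0) = 10. Cumulative: 64
Frame 10: OPEN. Sum of all frame-10 rolls (0+5) = 5. Cumulative: 69

Answer: 10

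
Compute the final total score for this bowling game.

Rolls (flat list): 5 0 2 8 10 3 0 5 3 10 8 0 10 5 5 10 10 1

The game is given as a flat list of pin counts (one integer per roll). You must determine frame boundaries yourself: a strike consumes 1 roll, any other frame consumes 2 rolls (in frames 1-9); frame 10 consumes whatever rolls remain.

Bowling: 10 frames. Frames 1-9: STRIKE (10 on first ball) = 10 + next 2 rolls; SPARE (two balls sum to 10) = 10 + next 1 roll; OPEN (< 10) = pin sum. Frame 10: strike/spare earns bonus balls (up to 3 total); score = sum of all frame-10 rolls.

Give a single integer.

Frame 1: OPEN (5+0=5). Cumulative: 5
Frame 2: SPARE (2+8=10). 10 + next roll (10) = 20. Cumulative: 25
Frame 3: STRIKE. 10 + next two rolls (3+0) = 13. Cumulative: 38
Frame 4: OPEN (3+0=3). Cumulative: 41
Frame 5: OPEN (5+3=8). Cumulative: 49
Frame 6: STRIKE. 10 + next two rolls (8+0) = 18. Cumulative: 67
Frame 7: OPEN (8+0=8). Cumulative: 75
Frame 8: STRIKE. 10 + next two rolls (5+5) = 20. Cumulative: 95
Frame 9: SPARE (5+5=10). 10 + next roll (10) = 20. Cumulative: 115
Frame 10: STRIKE. Sum of all frame-10 rolls (10+10+1) = 21. Cumulative: 136

Answer: 136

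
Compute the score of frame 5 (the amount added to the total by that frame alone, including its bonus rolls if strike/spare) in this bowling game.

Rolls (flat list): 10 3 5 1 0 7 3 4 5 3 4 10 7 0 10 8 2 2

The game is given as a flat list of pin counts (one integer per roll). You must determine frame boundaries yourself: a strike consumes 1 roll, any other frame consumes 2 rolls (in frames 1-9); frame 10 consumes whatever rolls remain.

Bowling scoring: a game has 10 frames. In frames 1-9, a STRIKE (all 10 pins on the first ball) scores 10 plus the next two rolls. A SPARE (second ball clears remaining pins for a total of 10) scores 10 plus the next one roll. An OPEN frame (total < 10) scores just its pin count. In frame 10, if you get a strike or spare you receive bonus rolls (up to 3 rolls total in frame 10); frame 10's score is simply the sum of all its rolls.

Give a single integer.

Answer: 9

Derivation:
Frame 1: STRIKE. 10 + next two rolls (3+5) = 18. Cumulative: 18
Frame 2: OPEN (3+5=8). Cumulative: 26
Frame 3: OPEN (1+0=1). Cumulative: 27
Frame 4: SPARE (7+3=10). 10 + next roll (4) = 14. Cumulative: 41
Frame 5: OPEN (4+5=9). Cumulative: 50
Frame 6: OPEN (3+4=7). Cumulative: 57
Frame 7: STRIKE. 10 + next two rolls (7+0) = 17. Cumulative: 74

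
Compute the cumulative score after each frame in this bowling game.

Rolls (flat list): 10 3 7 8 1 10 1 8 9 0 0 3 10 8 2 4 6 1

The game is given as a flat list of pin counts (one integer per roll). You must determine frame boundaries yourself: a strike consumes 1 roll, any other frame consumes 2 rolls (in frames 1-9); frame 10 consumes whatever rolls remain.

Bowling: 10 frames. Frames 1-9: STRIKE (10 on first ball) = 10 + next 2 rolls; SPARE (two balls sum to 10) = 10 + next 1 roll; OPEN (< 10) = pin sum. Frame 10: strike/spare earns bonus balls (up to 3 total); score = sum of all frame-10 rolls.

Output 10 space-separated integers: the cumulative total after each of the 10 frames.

Frame 1: STRIKE. 10 + next two rolls (3+7) = 20. Cumulative: 20
Frame 2: SPARE (3+7=10). 10 + next roll (8) = 18. Cumulative: 38
Frame 3: OPEN (8+1=9). Cumulative: 47
Frame 4: STRIKE. 10 + next two rolls (1+8) = 19. Cumulative: 66
Frame 5: OPEN (1+8=9). Cumulative: 75
Frame 6: OPEN (9+0=9). Cumulative: 84
Frame 7: OPEN (0+3=3). Cumulative: 87
Frame 8: STRIKE. 10 + next two rolls (8+2) = 20. Cumulative: 107
Frame 9: SPARE (8+2=10). 10 + next roll (4) = 14. Cumulative: 121
Frame 10: SPARE. Sum of all frame-10 rolls (4+6+1) = 11. Cumulative: 132

Answer: 20 38 47 66 75 84 87 107 121 132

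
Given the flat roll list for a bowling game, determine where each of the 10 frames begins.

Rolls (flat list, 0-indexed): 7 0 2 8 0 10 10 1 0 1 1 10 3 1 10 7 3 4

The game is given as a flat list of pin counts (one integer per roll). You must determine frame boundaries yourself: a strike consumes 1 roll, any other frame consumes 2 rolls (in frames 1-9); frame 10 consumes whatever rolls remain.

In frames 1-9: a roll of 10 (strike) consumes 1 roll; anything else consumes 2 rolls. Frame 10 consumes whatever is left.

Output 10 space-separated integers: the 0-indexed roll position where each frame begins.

Frame 1 starts at roll index 0: rolls=7,0 (sum=7), consumes 2 rolls
Frame 2 starts at roll index 2: rolls=2,8 (sum=10), consumes 2 rolls
Frame 3 starts at roll index 4: rolls=0,10 (sum=10), consumes 2 rolls
Frame 4 starts at roll index 6: roll=10 (strike), consumes 1 roll
Frame 5 starts at roll index 7: rolls=1,0 (sum=1), consumes 2 rolls
Frame 6 starts at roll index 9: rolls=1,1 (sum=2), consumes 2 rolls
Frame 7 starts at roll index 11: roll=10 (strike), consumes 1 roll
Frame 8 starts at roll index 12: rolls=3,1 (sum=4), consumes 2 rolls
Frame 9 starts at roll index 14: roll=10 (strike), consumes 1 roll
Frame 10 starts at roll index 15: 3 remaining rolls

Answer: 0 2 4 6 7 9 11 12 14 15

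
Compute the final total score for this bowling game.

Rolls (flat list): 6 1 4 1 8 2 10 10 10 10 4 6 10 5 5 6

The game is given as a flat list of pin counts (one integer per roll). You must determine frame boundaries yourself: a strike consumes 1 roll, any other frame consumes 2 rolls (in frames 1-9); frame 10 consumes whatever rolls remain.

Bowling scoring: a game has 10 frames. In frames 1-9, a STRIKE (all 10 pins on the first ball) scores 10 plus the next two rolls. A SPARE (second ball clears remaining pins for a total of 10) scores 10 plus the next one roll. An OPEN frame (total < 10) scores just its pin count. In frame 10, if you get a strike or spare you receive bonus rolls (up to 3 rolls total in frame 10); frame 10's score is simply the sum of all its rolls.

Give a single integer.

Answer: 192

Derivation:
Frame 1: OPEN (6+1=7). Cumulative: 7
Frame 2: OPEN (4+1=5). Cumulative: 12
Frame 3: SPARE (8+2=10). 10 + next roll (10) = 20. Cumulative: 32
Frame 4: STRIKE. 10 + next two rolls (10+10) = 30. Cumulative: 62
Frame 5: STRIKE. 10 + next two rolls (10+10) = 30. Cumulative: 92
Frame 6: STRIKE. 10 + next two rolls (10+4) = 24. Cumulative: 116
Frame 7: STRIKE. 10 + next two rolls (4+6) = 20. Cumulative: 136
Frame 8: SPARE (4+6=10). 10 + next roll (10) = 20. Cumulative: 156
Frame 9: STRIKE. 10 + next two rolls (5+5) = 20. Cumulative: 176
Frame 10: SPARE. Sum of all frame-10 rolls (5+5+6) = 16. Cumulative: 192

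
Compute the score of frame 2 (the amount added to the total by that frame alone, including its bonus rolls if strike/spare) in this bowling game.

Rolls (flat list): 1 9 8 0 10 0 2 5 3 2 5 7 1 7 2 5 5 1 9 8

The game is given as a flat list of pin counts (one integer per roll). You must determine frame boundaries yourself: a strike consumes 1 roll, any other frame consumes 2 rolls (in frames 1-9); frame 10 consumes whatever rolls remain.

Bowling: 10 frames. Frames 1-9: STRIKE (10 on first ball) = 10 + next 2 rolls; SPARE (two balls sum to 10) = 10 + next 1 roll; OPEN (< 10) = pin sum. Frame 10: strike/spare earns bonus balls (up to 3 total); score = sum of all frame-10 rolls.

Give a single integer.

Frame 1: SPARE (1+9=10). 10 + next roll (8) = 18. Cumulative: 18
Frame 2: OPEN (8+0=8). Cumulative: 26
Frame 3: STRIKE. 10 + next two rolls (0+2) = 12. Cumulative: 38
Frame 4: OPEN (0+2=2). Cumulative: 40

Answer: 8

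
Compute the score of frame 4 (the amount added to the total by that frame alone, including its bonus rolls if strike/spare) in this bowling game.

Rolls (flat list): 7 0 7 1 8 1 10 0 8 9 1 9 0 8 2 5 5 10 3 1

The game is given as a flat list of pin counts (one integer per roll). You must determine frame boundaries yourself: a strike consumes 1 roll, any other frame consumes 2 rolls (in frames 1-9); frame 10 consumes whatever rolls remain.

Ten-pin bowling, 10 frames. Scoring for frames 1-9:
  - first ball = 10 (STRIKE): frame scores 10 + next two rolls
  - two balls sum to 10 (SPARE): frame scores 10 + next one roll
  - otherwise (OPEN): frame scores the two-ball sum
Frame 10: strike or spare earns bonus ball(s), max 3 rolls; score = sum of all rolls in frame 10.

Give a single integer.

Frame 1: OPEN (7+0=7). Cumulative: 7
Frame 2: OPEN (7+1=8). Cumulative: 15
Frame 3: OPEN (8+1=9). Cumulative: 24
Frame 4: STRIKE. 10 + next two rolls (0+8) = 18. Cumulative: 42
Frame 5: OPEN (0+8=8). Cumulative: 50
Frame 6: SPARE (9+1=10). 10 + next roll (9) = 19. Cumulative: 69

Answer: 18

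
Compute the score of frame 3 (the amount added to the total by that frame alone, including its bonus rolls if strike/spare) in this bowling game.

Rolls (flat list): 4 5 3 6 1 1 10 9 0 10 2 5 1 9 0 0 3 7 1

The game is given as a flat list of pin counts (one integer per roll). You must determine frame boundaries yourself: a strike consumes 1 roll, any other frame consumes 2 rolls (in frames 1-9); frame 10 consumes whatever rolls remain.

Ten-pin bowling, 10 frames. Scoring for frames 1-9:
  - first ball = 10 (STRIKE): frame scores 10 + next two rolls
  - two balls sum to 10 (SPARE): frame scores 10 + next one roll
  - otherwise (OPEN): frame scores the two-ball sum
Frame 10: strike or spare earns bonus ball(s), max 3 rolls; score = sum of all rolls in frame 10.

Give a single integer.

Answer: 2

Derivation:
Frame 1: OPEN (4+5=9). Cumulative: 9
Frame 2: OPEN (3+6=9). Cumulative: 18
Frame 3: OPEN (1+1=2). Cumulative: 20
Frame 4: STRIKE. 10 + next two rolls (9+0) = 19. Cumulative: 39
Frame 5: OPEN (9+0=9). Cumulative: 48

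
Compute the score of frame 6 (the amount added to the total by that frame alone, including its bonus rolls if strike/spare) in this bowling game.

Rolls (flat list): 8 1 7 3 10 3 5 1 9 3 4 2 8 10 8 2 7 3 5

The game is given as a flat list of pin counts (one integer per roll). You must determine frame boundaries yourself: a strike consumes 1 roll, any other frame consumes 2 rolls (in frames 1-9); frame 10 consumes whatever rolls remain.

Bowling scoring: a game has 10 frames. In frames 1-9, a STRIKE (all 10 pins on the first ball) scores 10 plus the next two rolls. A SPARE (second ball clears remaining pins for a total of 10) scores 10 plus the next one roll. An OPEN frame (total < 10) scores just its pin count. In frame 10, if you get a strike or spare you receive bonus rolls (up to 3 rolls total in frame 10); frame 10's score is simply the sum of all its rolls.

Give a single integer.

Answer: 7

Derivation:
Frame 1: OPEN (8+1=9). Cumulative: 9
Frame 2: SPARE (7+3=10). 10 + next roll (10) = 20. Cumulative: 29
Frame 3: STRIKE. 10 + next two rolls (3+5) = 18. Cumulative: 47
Frame 4: OPEN (3+5=8). Cumulative: 55
Frame 5: SPARE (1+9=10). 10 + next roll (3) = 13. Cumulative: 68
Frame 6: OPEN (3+4=7). Cumulative: 75
Frame 7: SPARE (2+8=10). 10 + next roll (10) = 20. Cumulative: 95
Frame 8: STRIKE. 10 + next two rolls (8+2) = 20. Cumulative: 115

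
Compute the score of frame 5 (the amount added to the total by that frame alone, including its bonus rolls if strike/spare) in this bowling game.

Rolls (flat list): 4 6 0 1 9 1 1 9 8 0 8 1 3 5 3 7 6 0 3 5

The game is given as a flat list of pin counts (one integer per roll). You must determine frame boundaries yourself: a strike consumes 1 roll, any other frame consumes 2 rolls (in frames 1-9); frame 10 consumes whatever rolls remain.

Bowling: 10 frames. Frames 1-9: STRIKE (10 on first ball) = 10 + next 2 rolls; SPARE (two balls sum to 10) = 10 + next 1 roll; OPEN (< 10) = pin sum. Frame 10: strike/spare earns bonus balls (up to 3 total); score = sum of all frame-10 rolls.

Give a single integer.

Frame 1: SPARE (4+6=10). 10 + next roll (0) = 10. Cumulative: 10
Frame 2: OPEN (0+1=1). Cumulative: 11
Frame 3: SPARE (9+1=10). 10 + next roll (1) = 11. Cumulative: 22
Frame 4: SPARE (1+9=10). 10 + next roll (8) = 18. Cumulative: 40
Frame 5: OPEN (8+0=8). Cumulative: 48
Frame 6: OPEN (8+1=9). Cumulative: 57
Frame 7: OPEN (3+5=8). Cumulative: 65

Answer: 8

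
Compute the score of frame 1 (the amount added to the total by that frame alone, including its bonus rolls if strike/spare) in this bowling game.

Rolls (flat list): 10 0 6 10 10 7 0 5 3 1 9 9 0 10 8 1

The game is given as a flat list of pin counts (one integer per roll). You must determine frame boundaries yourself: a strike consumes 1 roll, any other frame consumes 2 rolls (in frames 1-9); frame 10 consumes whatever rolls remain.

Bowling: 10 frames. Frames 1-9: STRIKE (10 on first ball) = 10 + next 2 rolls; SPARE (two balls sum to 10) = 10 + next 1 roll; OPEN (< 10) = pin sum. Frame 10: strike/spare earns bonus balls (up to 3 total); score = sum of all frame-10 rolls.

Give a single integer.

Answer: 16

Derivation:
Frame 1: STRIKE. 10 + next two rolls (0+6) = 16. Cumulative: 16
Frame 2: OPEN (0+6=6). Cumulative: 22
Frame 3: STRIKE. 10 + next two rolls (10+7) = 27. Cumulative: 49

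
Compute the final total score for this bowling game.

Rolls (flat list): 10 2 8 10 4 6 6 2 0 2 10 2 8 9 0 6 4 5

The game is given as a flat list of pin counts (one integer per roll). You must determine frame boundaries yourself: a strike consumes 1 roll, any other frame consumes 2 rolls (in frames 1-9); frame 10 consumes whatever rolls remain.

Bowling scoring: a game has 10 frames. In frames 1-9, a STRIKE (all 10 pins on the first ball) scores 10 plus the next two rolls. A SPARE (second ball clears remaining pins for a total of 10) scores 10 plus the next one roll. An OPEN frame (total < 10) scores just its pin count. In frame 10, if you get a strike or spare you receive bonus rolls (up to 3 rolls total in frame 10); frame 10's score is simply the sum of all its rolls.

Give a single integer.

Answer: 149

Derivation:
Frame 1: STRIKE. 10 + next two rolls (2+8) = 20. Cumulative: 20
Frame 2: SPARE (2+8=10). 10 + next roll (10) = 20. Cumulative: 40
Frame 3: STRIKE. 10 + next two rolls (4+6) = 20. Cumulative: 60
Frame 4: SPARE (4+6=10). 10 + next roll (6) = 16. Cumulative: 76
Frame 5: OPEN (6+2=8). Cumulative: 84
Frame 6: OPEN (0+2=2). Cumulative: 86
Frame 7: STRIKE. 10 + next two rolls (2+8) = 20. Cumulative: 106
Frame 8: SPARE (2+8=10). 10 + next roll (9) = 19. Cumulative: 125
Frame 9: OPEN (9+0=9). Cumulative: 134
Frame 10: SPARE. Sum of all frame-10 rolls (6+4+5) = 15. Cumulative: 149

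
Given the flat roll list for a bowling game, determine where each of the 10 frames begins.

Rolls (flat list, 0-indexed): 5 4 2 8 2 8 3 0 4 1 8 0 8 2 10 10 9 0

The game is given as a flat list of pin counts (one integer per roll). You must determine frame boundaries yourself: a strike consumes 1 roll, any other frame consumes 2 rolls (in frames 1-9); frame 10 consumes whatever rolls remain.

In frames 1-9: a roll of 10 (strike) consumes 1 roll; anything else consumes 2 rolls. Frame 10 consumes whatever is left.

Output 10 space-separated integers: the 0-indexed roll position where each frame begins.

Answer: 0 2 4 6 8 10 12 14 15 16

Derivation:
Frame 1 starts at roll index 0: rolls=5,4 (sum=9), consumes 2 rolls
Frame 2 starts at roll index 2: rolls=2,8 (sum=10), consumes 2 rolls
Frame 3 starts at roll index 4: rolls=2,8 (sum=10), consumes 2 rolls
Frame 4 starts at roll index 6: rolls=3,0 (sum=3), consumes 2 rolls
Frame 5 starts at roll index 8: rolls=4,1 (sum=5), consumes 2 rolls
Frame 6 starts at roll index 10: rolls=8,0 (sum=8), consumes 2 rolls
Frame 7 starts at roll index 12: rolls=8,2 (sum=10), consumes 2 rolls
Frame 8 starts at roll index 14: roll=10 (strike), consumes 1 roll
Frame 9 starts at roll index 15: roll=10 (strike), consumes 1 roll
Frame 10 starts at roll index 16: 2 remaining rolls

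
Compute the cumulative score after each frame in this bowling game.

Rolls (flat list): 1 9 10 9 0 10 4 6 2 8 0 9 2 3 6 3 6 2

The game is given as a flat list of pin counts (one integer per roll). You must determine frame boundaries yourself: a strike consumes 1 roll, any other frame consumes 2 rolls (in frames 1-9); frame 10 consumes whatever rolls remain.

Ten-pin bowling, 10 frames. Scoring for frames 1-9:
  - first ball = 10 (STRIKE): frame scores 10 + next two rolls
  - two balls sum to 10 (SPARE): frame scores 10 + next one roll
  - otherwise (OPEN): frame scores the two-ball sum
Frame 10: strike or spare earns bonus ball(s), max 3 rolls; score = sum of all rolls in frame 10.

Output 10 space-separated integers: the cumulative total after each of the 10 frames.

Frame 1: SPARE (1+9=10). 10 + next roll (10) = 20. Cumulative: 20
Frame 2: STRIKE. 10 + next two rolls (9+0) = 19. Cumulative: 39
Frame 3: OPEN (9+0=9). Cumulative: 48
Frame 4: STRIKE. 10 + next two rolls (4+6) = 20. Cumulative: 68
Frame 5: SPARE (4+6=10). 10 + next roll (2) = 12. Cumulative: 80
Frame 6: SPARE (2+8=10). 10 + next roll (0) = 10. Cumulative: 90
Frame 7: OPEN (0+9=9). Cumulative: 99
Frame 8: OPEN (2+3=5). Cumulative: 104
Frame 9: OPEN (6+3=9). Cumulative: 113
Frame 10: OPEN. Sum of all frame-10 rolls (6+2) = 8. Cumulative: 121

Answer: 20 39 48 68 80 90 99 104 113 121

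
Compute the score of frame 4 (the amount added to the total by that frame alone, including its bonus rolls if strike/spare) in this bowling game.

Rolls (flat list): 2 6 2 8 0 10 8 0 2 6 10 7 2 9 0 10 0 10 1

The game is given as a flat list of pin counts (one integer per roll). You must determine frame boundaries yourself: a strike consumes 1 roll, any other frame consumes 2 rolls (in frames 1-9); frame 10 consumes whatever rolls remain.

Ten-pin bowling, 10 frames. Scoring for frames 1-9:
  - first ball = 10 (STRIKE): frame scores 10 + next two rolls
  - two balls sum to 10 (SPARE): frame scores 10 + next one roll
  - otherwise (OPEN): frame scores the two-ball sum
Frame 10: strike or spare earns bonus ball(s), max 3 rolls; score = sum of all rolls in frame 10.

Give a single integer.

Frame 1: OPEN (2+6=8). Cumulative: 8
Frame 2: SPARE (2+8=10). 10 + next roll (0) = 10. Cumulative: 18
Frame 3: SPARE (0+10=10). 10 + next roll (8) = 18. Cumulative: 36
Frame 4: OPEN (8+0=8). Cumulative: 44
Frame 5: OPEN (2+6=8). Cumulative: 52
Frame 6: STRIKE. 10 + next two rolls (7+2) = 19. Cumulative: 71

Answer: 8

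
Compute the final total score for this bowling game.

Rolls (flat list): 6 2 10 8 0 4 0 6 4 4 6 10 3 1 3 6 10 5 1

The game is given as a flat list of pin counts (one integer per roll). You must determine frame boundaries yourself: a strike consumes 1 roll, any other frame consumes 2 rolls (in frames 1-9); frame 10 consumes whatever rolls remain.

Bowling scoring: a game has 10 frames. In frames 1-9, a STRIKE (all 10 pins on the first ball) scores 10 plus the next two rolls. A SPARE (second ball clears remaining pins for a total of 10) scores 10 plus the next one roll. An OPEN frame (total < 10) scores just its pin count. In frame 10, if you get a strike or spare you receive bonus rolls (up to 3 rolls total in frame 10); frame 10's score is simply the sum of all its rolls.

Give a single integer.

Frame 1: OPEN (6+2=8). Cumulative: 8
Frame 2: STRIKE. 10 + next two rolls (8+0) = 18. Cumulative: 26
Frame 3: OPEN (8+0=8). Cumulative: 34
Frame 4: OPEN (4+0=4). Cumulative: 38
Frame 5: SPARE (6+4=10). 10 + next roll (4) = 14. Cumulative: 52
Frame 6: SPARE (4+6=10). 10 + next roll (10) = 20. Cumulative: 72
Frame 7: STRIKE. 10 + next two rolls (3+1) = 14. Cumulative: 86
Frame 8: OPEN (3+1=4). Cumulative: 90
Frame 9: OPEN (3+6=9). Cumulative: 99
Frame 10: STRIKE. Sum of all frame-10 rolls (10+5+1) = 16. Cumulative: 115

Answer: 115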